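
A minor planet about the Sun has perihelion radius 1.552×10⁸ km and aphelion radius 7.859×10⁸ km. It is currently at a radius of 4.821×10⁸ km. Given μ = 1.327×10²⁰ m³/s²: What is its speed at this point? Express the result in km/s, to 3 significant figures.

Semi-major axis a = (r_p + r_a)/2 = 4.7055×10⁸ km = 4.706×10¹¹ m.
Vis-viva: v² = μ(2/r − 1/a) = 1.327×10²⁰ × (4.149×10⁻¹² − 2.125×10⁻¹²) = 2.685×10⁸ m²/s².
v = 16390 m/s = 16.39 km/s.

v ≈ 16.4 km/s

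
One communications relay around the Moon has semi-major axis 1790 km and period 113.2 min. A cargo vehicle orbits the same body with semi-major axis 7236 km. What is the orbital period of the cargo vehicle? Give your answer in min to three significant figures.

T₂ ≈ 920 min

Kepler's third law: T² ∝ a³, so T₂ = T₁ (a₂/a₁)^(3/2).
a₂/a₁ = 4.042, (a₂/a₁)^(3/2) = 8.128.
T₂ = 113.2 × 8.128 = 920.1 min.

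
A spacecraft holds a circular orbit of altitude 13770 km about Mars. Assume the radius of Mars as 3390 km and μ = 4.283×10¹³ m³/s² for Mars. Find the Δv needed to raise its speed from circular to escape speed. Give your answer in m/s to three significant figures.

r = 3390 + 13770 = 17160 km = 1.7160×10⁷ m.
Circular speed v_c = √(μ/r) = 1580 m/s.
Escape speed v_esc = √(2μ/r) = √2 × v_c = 2234 m/s.
Δv = v_esc − v_c = 654.4 m/s.

Δv ≈ 654 m/s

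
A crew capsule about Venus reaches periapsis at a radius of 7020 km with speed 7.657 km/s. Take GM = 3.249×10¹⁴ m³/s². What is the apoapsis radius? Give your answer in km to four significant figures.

r_p = 7.020×10⁶ m.
Specific energy ε = v²/2 − μ/r = -1.697×10⁷ J/kg, so a = −μ/(2ε) = 9.574×10⁶ m.
The apsides satisfy r_p + r_a = 2a, so the apoapsis radius is 2a − r_p = 1.213×10⁷ m = 12129 km.

apoapsis radius ≈ 12130 km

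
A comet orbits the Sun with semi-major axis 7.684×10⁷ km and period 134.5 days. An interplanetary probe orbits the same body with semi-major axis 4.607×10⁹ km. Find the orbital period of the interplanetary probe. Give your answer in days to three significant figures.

Kepler's third law: T² ∝ a³, so T₂ = T₁ (a₂/a₁)^(3/2).
a₂/a₁ = 59.96, (a₂/a₁)^(3/2) = 464.2.
T₂ = 134.5 × 464.2 = 62440 days.

T₂ ≈ 62400 days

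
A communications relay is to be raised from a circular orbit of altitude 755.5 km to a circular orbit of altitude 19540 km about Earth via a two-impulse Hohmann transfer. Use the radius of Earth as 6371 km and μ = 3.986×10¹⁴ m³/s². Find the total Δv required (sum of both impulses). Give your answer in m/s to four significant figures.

Δv_total ≈ 3234 m/s

r₁ = 6371 + 755.5 = 7126.5 km = 7.1265×10⁶ m.
r₂ = 6371 + 19540 = 25911 km = 2.5911×10⁷ m.
Transfer ellipse a_t = (r₁ + r₂)/2 = 1.652×10⁷ m.
At r₁: circular v_c1 = √(μ/r₁) = 7479 m/s; transfer-perigee v_p = √[μ(2/r₁ − 1/a_t)] = 9367 m/s.
Δv₁ = v_p − v_c1 = 1888 m/s.
At r₂: circular v_c2 = √(μ/r₂) = 3922 m/s; transfer-apogee v_a = √[μ(2/r₂ − 1/a_t)] = 2576 m/s.
Δv₂ = v_c2 − v_a = 1346 m/s.
Total Δv = Δv₁ + Δv₂ = 3234 m/s.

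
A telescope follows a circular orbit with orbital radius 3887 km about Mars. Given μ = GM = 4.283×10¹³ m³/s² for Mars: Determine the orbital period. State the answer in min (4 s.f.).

r = 3887 km = 3.887×10⁶ m.
Kepler's third law: T = 2π√(r³/μ) = 2π√((3.887×10⁶)³ / 4.283×10¹³).
r³/μ = 1.371×10⁶ s², so T = 2π × 1.171×10³ = 7.357×10³ s.
Converting: 7.357×10³ s ÷ 60.00 = 122.6 min.

T ≈ 122.6 min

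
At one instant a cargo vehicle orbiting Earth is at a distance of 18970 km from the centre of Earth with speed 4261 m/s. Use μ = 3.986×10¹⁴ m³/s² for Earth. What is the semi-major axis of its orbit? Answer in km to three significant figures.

r = 1.897×10⁷ m.
Specific orbital energy ε = v²/2 − μ/r = (4261)²/2 − 3.986×10¹⁴/1.897×10⁷ = -1.193×10⁷ J/kg.
Since ε = −μ/(2a), a = −μ/(2ε) = 1.670×10⁷ m = 16700 km.

a ≈ 16700 km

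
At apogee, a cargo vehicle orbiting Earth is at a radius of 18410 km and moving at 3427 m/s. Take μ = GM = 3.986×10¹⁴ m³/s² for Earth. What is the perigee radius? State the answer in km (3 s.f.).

perigee radius ≈ 6850 km

r_a = 1.841×10⁷ m.
Specific energy ε = v²/2 − μ/r = -1.578×10⁷ J/kg, so a = −μ/(2ε) = 1.263×10⁷ m.
The apsides satisfy r_p + r_a = 2a, so the perigee radius is 2a − r_a = 6.851×10⁶ m = 6851.2 km.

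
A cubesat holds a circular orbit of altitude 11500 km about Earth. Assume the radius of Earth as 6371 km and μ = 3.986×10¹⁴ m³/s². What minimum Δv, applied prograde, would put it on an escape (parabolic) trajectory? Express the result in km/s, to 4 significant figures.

r = 6371 + 11500 = 17871 km = 1.7871×10⁷ m.
Circular speed v_c = √(μ/r) = 4723 m/s.
Escape speed v_esc = √(2μ/r) = √2 × v_c = 6679 m/s.
Δv = v_esc − v_c = 1956 m/s = 1.956 km/s.

Δv ≈ 1.956 km/s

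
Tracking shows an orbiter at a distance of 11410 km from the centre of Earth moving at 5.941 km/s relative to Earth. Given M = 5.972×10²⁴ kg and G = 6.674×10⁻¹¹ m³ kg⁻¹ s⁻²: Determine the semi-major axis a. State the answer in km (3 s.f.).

μ = GM = 6.674×10⁻¹¹ × 5.972×10²⁴ = 3.986×10¹⁴ m³/s².
r = 1.141×10⁷ m.
Vis-viva rearranged: 1/a = 2/r − v²/μ = 1.753×10⁻⁷ − 8.856×10⁻⁸ = 8.673×10⁻⁸ m⁻¹.
a = 1.153×10⁷ m = 11530 km.

a ≈ 11500 km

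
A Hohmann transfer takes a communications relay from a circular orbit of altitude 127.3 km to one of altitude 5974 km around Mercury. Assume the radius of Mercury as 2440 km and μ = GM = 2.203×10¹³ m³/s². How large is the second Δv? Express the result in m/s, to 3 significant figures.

Δv ≈ 512 m/s

r₁ = 2440 + 127.3 = 2567.3 km = 2.5673×10⁶ m.
r₂ = 2440 + 5974 = 8414.0 km = 8.4140×10⁶ m.
Transfer ellipse a_t = (r₁ + r₂)/2 = 5.491×10⁶ m.
At r₁: circular v_c1 = √(μ/r₁) = 2929 m/s; transfer-periherm v_p = √[μ(2/r₁ − 1/a_t)] = 3626 m/s.
At r₂: circular v_c2 = √(μ/r₂) = 1618 m/s; transfer-apoherm v_a = √[μ(2/r₂ − 1/a_t)] = 1106 m/s.
Δv₂ = v_c2 − v_a = 511.7 m/s.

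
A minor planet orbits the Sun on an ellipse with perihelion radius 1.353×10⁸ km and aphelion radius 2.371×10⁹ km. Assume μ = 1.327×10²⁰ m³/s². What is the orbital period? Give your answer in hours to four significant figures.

Semi-major axis a = (r_p + r_a)/2 = (1.3530×10⁸ + 2.3710×10⁹)/2 = 1.2532×10⁹ km = 1.253×10¹² m.
By Kepler's third law T = 2π√(a³/μ) = 2π × 1.218×10⁸ = 7.652×10⁸ s.
= 2.125×10⁵ hours.

T ≈ 212500 hours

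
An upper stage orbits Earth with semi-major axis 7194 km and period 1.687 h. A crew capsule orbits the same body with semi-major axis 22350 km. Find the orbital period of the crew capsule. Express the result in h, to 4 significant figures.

T₂ ≈ 9.238 h

Kepler's third law: T² ∝ a³, so T₂ = T₁ (a₂/a₁)^(3/2).
a₂/a₁ = 3.107, (a₂/a₁)^(3/2) = 5.476.
T₂ = 1.687 × 5.476 = 9.238 h.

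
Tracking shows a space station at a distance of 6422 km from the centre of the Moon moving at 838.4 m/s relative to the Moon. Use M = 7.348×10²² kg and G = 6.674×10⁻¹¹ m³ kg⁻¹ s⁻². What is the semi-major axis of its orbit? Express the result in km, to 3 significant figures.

a ≈ 5950 km

μ = GM = 6.674×10⁻¹¹ × 7.348×10²² = 4.904×10¹² m³/s².
r = 6.422×10⁶ m.
Vis-viva rearranged: 1/a = 2/r − v²/μ = 3.114×10⁻⁷ − 1.433×10⁻⁷ = 1.681×10⁻⁷ m⁻¹.
a = 5.949×10⁶ m = 5949.0 km.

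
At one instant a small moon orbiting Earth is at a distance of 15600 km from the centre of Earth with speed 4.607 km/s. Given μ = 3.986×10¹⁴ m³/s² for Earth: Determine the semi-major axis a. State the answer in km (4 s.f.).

r = 1.560×10⁷ m.
Vis-viva rearranged: 1/a = 2/r − v²/μ = 1.282×10⁻⁷ − 5.325×10⁻⁸ = 7.496×10⁻⁸ m⁻¹.
a = 1.334×10⁷ m = 13341 km.

a ≈ 13340 km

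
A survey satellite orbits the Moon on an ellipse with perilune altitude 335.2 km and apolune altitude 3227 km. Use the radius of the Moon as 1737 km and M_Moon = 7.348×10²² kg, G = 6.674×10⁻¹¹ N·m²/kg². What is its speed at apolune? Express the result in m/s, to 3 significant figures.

v ≈ 763 m/s

μ = GM = 6.674×10⁻¹¹ × 7.348×10²² = 4.904×10¹² m³/s².
r_p = 1737 + 335.2 = 2072.2 km = 2.0722×10⁶ m.
r_a = 1737 + 3227 = 4964.0 km = 4.9640×10⁶ m.
Semi-major axis a = (r_p + r_a)/2 = 3518.1 km = 3.518×10⁶ m.
Vis-viva: v² = μ(2/r − 1/a) = 4.904×10¹² × (4.029×10⁻⁷ − 2.842×10⁻⁷) = 5.819×10⁵ m²/s².
v = 762.8 m/s.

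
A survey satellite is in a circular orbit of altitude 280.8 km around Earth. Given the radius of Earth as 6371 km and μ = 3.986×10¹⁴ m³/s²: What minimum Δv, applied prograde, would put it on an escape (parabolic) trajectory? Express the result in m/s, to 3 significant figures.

Δv ≈ 3210 m/s

r = 6371 + 280.8 = 6651.8 km = 6.6518×10⁶ m.
Circular speed v_c = √(μ/r) = 7741 m/s.
Escape speed v_esc = √(2μ/r) = √2 × v_c = 10950 m/s.
Δv = v_esc − v_c = 3206 m/s.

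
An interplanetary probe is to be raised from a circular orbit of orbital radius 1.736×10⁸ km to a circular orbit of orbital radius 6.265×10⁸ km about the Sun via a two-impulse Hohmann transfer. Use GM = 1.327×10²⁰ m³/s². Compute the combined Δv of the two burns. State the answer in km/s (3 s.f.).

Δv_total ≈ 11.9 km/s

r₁ = 1.736×10⁸ km = 1.736×10¹¹ m.
r₂ = 6.265×10⁸ km = 6.265×10¹¹ m.
Transfer ellipse a_t = (r₁ + r₂)/2 = 4.000×10¹¹ m.
At r₁: circular v_c1 = √(μ/r₁) = 27650 m/s; transfer-perihelion v_p = √[μ(2/r₁ − 1/a_t)] = 34600 m/s.
Δv₁ = v_p − v_c1 = 6951 m/s.
At r₂: circular v_c2 = √(μ/r₂) = 14550 m/s; transfer-aphelion v_a = √[μ(2/r₂ − 1/a_t)] = 9587 m/s.
Δv₂ = v_c2 − v_a = 4967 m/s.
Total Δv = Δv₁ + Δv₂ = 11920 m/s = 11.92 km/s.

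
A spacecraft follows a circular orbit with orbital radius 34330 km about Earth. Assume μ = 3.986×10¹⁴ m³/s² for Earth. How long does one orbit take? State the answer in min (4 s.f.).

r = 34330 km = 3.433×10⁷ m.
Kepler's third law: T = 2π√(r³/μ) = 2π√((3.433×10⁷)³ / 3.986×10¹⁴).
r³/μ = 1.015×10⁸ s², so T = 2π × 1.007×10⁴ = 6.330×10⁴ s.
Converting: 6.330×10⁴ s ÷ 60.00 = 1055 min.

T ≈ 1055 min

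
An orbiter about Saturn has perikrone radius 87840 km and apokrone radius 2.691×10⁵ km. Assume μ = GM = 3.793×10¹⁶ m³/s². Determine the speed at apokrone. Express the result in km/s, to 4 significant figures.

v ≈ 8.329 km/s

Semi-major axis a = (r_p + r_a)/2 = 1.7847×10⁵ km = 1.785×10⁸ m.
Vis-viva: v² = μ(2/r − 1/a) = 3.793×10¹⁶ × (7.432×10⁻⁹ − 5.603×10⁻⁹) = 6.937×10⁷ m²/s².
v = 8329 m/s = 8.329 km/s.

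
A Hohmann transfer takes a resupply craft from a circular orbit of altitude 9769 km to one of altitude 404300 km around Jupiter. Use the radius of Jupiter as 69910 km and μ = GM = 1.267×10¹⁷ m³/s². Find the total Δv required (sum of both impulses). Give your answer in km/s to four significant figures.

r₁ = 69910 + 9769 = 79679 km = 7.9679×10⁷ m.
r₂ = 69910 + 404300 = 474210 km = 4.7421×10⁸ m.
Transfer ellipse a_t = (r₁ + r₂)/2 = 2.769×10⁸ m.
At r₁: circular v_c1 = √(μ/r₁) = 39880 m/s; transfer-perijove v_p = √[μ(2/r₁ − 1/a_t)] = 52180 m/s.
Δv₁ = v_p − v_c1 = 12300 m/s.
At r₂: circular v_c2 = √(μ/r₂) = 16350 m/s; transfer-apojove v_a = √[μ(2/r₂ − 1/a_t)] = 8768 m/s.
Δv₂ = v_c2 − v_a = 7578 m/s.
Total Δv = Δv₁ + Δv₂ = 19880 m/s = 19.88 km/s.

Δv_total ≈ 19.88 km/s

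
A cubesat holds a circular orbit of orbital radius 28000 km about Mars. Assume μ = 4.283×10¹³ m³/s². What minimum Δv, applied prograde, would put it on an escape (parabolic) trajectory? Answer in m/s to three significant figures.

Δv ≈ 512 m/s

r = 28000 km = 2.800×10⁷ m.
Circular speed v_c = √(μ/r) = 1237 m/s.
Escape speed v_esc = √(2μ/r) = √2 × v_c = 1749 m/s.
Δv = v_esc − v_c = 512.3 m/s.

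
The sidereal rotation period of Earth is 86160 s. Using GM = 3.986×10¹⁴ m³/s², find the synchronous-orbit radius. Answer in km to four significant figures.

r_sync ≈ 42160 km

A synchronous orbit has period T, so by Kepler's third law a = (μT²/4π²)^(1/3).
μT²/4π² = 3.986×10¹⁴ × (8.616×10⁴)² / 39.48 = 7.495×10²² m³.
a = 4.216×10⁷ m = 42163 km.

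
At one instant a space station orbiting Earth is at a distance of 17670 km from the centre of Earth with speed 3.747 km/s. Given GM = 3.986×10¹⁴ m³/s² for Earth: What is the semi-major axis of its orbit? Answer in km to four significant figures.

a ≈ 12830 km

r = 1.767×10⁷ m.
Specific orbital energy ε = v²/2 − μ/r = (3747)²/2 − 3.986×10¹⁴/1.767×10⁷ = -1.554×10⁷ J/kg.
Since ε = −μ/(2a), a = −μ/(2ε) = 1.283×10⁷ m = 12827 km.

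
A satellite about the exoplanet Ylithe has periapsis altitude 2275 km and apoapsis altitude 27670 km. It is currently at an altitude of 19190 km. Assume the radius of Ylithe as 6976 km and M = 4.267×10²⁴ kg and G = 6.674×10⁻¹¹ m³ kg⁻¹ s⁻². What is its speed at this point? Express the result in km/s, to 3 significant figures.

μ = GM = 6.674×10⁻¹¹ × 4.267×10²⁴ = 2.848×10¹⁴ m³/s².
r_p = 6976 + 2275 = 9251.0 km = 9.2510×10⁶ m.
r_a = 6976 + 27670 = 34646 km = 3.4646×10⁷ m.
r = 6976 + 19190 = 26166 km = 2.617×10⁷ m.
Semi-major axis a = (r_p + r_a)/2 = 21948 km = 2.195×10⁷ m.
Vis-viva: v² = μ(2/r − 1/a) = 2.848×10¹⁴ × (7.644×10⁻⁸ − 4.556×10⁻⁸) = 8.792×10⁶ m²/s².
v = 2965 m/s = 2.965 km/s.

v ≈ 2.97 km/s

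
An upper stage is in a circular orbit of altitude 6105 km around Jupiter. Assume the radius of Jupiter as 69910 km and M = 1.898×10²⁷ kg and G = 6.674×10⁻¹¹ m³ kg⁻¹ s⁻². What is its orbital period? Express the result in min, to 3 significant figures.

μ = GM = 6.674×10⁻¹¹ × 1.898×10²⁷ = 1.267×10¹⁷ m³/s².
r = 69910 + 6105 = 76015 km = 7.6015×10⁷ m.
Kepler's third law: T = 2π√(r³/μ) = 2π√((7.602×10⁷)³ / 1.267×10¹⁷).
r³/μ = 3.467×10⁶ s², so T = 2π × 1.862×10³ = 1.170×10⁴ s.
Converting: 1.170×10⁴ s ÷ 60.00 = 195.0 min.

T ≈ 195 min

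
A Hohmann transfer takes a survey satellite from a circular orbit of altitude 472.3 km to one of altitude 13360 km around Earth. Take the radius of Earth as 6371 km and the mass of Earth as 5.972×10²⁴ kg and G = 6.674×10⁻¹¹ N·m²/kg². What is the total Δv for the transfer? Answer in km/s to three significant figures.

Δv_total ≈ 2.94 km/s

μ = GM = 6.674×10⁻¹¹ × 5.972×10²⁴ = 3.986×10¹⁴ m³/s².
r₁ = 6371 + 472.3 = 6843.3 km = 6.8433×10⁶ m.
r₂ = 6371 + 13360 = 19731 km = 1.9731×10⁷ m.
Transfer ellipse a_t = (r₁ + r₂)/2 = 1.329×10⁷ m.
At r₁: circular v_c1 = √(μ/r₁) = 7632 m/s; transfer-perigee v_p = √[μ(2/r₁ − 1/a_t)] = 9300 m/s.
Δv₁ = v_p − v_c1 = 1668 m/s.
At r₂: circular v_c2 = √(μ/r₂) = 4494 m/s; transfer-apogee v_a = √[μ(2/r₂ − 1/a_t)] = 3225 m/s.
Δv₂ = v_c2 − v_a = 1269 m/s.
Total Δv = Δv₁ + Δv₂ = 2937 m/s = 2.937 km/s.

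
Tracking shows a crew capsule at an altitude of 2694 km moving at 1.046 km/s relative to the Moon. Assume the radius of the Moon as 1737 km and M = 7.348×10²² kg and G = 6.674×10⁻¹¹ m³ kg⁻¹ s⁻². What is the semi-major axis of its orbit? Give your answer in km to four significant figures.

a ≈ 4381 km

μ = GM = 6.674×10⁻¹¹ × 7.348×10²² = 4.904×10¹² m³/s².
r = 1737 + 2694 = 4431.0 km = 4.431×10⁶ m.
Vis-viva rearranged: 1/a = 2/r − v²/μ = 4.514×10⁻⁷ − 2.231×10⁻⁷ = 2.283×10⁻⁷ m⁻¹.
a = 4.381×10⁶ m = 4380.9 km.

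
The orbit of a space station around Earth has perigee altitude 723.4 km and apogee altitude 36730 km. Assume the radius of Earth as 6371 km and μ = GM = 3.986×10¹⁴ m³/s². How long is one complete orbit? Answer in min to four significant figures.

r_p = 6371 + 723.4 = 7094.4 km = 7.0944×10⁶ m.
r_a = 6371 + 36730 = 43101 km = 4.3101×10⁷ m.
Semi-major axis a = (r_p + r_a)/2 = (7094.4 + 43101)/2 = 25098 km = 2.510×10⁷ m.
By Kepler's third law T = 2π√(a³/μ) = 2π × 6.298×10³ = 3.957×10⁴ s.
= 659.5 min.

T ≈ 659.5 min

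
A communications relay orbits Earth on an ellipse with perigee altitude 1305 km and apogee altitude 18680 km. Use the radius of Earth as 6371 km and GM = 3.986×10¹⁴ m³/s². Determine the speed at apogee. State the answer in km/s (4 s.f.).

r_p = 6371 + 1305 = 7676.0 km = 7.6760×10⁶ m.
r_a = 6371 + 18680 = 25051 km = 2.5051×10⁷ m.
Semi-major axis a = (r_p + r_a)/2 = 16364 km = 1.636×10⁷ m.
Vis-viva: v² = μ(2/r − 1/a) = 3.986×10¹⁴ × (7.984×10⁻⁸ − 6.111×10⁻⁸) = 7.464×10⁶ m²/s².
v = 2732 m/s = 2.732 km/s.

v ≈ 2.732 km/s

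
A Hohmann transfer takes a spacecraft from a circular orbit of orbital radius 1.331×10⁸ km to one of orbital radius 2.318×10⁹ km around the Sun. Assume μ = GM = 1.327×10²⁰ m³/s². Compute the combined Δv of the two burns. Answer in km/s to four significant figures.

Δv_total ≈ 16.92 km/s

r₁ = 1.331×10⁸ km = 1.331×10¹¹ m.
r₂ = 2.318×10⁹ km = 2.318×10¹² m.
Transfer ellipse a_t = (r₁ + r₂)/2 = 1.226×10¹² m.
At r₁: circular v_c1 = √(μ/r₁) = 31580 m/s; transfer-perihelion v_p = √[μ(2/r₁ − 1/a_t)] = 43420 m/s.
Δv₁ = v_p − v_c1 = 11850 m/s.
At r₂: circular v_c2 = √(μ/r₂) = 7566 m/s; transfer-aphelion v_a = √[μ(2/r₂ − 1/a_t)] = 2493 m/s.
Δv₂ = v_c2 − v_a = 5073 m/s.
Total Δv = Δv₁ + Δv₂ = 16920 m/s = 16.92 km/s.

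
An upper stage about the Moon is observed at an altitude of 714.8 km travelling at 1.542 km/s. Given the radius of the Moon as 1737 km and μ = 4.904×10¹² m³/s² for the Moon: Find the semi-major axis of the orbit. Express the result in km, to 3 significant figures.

a ≈ 3020 km

r = 1737 + 714.8 = 2451.8 km = 2.452×10⁶ m.
Vis-viva rearranged: 1/a = 2/r − v²/μ = 8.157×10⁻⁷ − 4.849×10⁻⁷ = 3.309×10⁻⁷ m⁻¹.
a = 3.022×10⁶ m = 3022.4 km.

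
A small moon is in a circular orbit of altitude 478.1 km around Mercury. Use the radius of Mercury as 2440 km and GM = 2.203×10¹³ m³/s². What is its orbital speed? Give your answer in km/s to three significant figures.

r = 2440 + 478.1 = 2918.1 km = 2.9181×10⁶ m.
For a circular orbit v = √(μ/r) = √(2.203×10¹³ / 2.918×10⁶) = √(7.549×10⁶) = 2748 m/s.
That is 2.748 km/s.

v ≈ 2.75 km/s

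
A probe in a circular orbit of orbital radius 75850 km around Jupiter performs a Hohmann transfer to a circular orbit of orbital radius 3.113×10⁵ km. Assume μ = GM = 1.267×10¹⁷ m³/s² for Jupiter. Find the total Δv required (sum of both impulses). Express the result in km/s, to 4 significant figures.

Δv_total ≈ 18.50 km/s

r₁ = 75850 km = 7.585×10⁷ m.
r₂ = 3.113×10⁵ km = 3.113×10⁸ m.
Transfer ellipse a_t = (r₁ + r₂)/2 = 1.936×10⁸ m.
At r₁: circular v_c1 = √(μ/r₁) = 40870 m/s; transfer-perijove v_p = √[μ(2/r₁ − 1/a_t)] = 51830 m/s.
Δv₁ = v_p − v_c1 = 10960 m/s.
At r₂: circular v_c2 = √(μ/r₂) = 20170 m/s; transfer-apojove v_a = √[μ(2/r₂ − 1/a_t)] = 12630 m/s.
Δv₂ = v_c2 − v_a = 7546 m/s.
Total Δv = Δv₁ + Δv₂ = 18500 m/s = 18.50 km/s.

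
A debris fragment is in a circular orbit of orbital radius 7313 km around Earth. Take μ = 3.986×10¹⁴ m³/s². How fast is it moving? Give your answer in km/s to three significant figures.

r = 7313 km = 7.313×10⁶ m.
For a circular orbit v = √(μ/r) = √(3.986×10¹⁴ / 7.313×10⁶) = √(5.451×10⁷) = 7383 m/s.
That is 7.383 km/s.

v ≈ 7.38 km/s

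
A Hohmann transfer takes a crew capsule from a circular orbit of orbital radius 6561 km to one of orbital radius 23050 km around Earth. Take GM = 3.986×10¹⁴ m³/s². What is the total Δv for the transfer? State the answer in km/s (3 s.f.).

r₁ = 6561 km = 6.561×10⁶ m.
r₂ = 23050 km = 2.305×10⁷ m.
Transfer ellipse a_t = (r₁ + r₂)/2 = 1.481×10⁷ m.
At r₁: circular v_c1 = √(μ/r₁) = 7794 m/s; transfer-perigee v_p = √[μ(2/r₁ − 1/a_t)] = 9725 m/s.
Δv₁ = v_p − v_c1 = 1931 m/s.
At r₂: circular v_c2 = √(μ/r₂) = 4158 m/s; transfer-apogee v_a = √[μ(2/r₂ − 1/a_t)] = 2768 m/s.
Δv₂ = v_c2 − v_a = 1390 m/s.
Total Δv = Δv₁ + Δv₂ = 3321 m/s = 3.321 km/s.

Δv_total ≈ 3.32 km/s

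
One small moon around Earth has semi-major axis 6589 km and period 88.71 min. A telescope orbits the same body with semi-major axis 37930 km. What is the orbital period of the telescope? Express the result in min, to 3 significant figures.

T₂ ≈ 1230 min

Kepler's third law: T² ∝ a³, so T₂ = T₁ (a₂/a₁)^(3/2).
a₂/a₁ = 5.757, (a₂/a₁)^(3/2) = 13.81.
T₂ = 88.71 × 13.81 = 1225 min.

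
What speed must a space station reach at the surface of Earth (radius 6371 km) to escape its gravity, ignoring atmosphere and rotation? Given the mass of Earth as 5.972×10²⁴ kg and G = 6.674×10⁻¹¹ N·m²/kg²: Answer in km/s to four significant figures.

v_esc ≈ 11.19 km/s

μ = GM = 6.674×10⁻¹¹ × 5.972×10²⁴ = 3.986×10¹⁴ m³/s².
r = R = 6.371×10⁶ m.
Escape speed v_esc = √(2μ/r) = √(2 × 3.986×10¹⁴ / 6.371×10⁶) = √(1.251×10⁸) = 11190 m/s.
= 11.19 km/s.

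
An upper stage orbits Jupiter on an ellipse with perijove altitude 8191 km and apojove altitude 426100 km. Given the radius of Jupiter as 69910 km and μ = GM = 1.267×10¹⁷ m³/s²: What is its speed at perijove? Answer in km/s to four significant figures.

r_p = 69910 + 8191 = 78101 km = 7.8101×10⁷ m.
r_a = 69910 + 426100 = 496010 km = 4.9601×10⁸ m.
Semi-major axis a = (r_p + r_a)/2 = 2.8706×10⁵ km = 2.871×10⁸ m.
Vis-viva: v² = μ(2/r − 1/a) = 1.267×10¹⁷ × (2.561×10⁻⁸ − 3.484×10⁻⁹) = 2.803×10⁹ m²/s².
v = 52940 m/s = 52.94 km/s.

v ≈ 52.94 km/s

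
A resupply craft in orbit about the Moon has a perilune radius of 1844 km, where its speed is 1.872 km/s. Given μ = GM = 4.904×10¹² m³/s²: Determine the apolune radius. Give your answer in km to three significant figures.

apolune radius ≈ 3560 km

r_p = 1.844×10⁶ m.
Specific energy ε = v²/2 − μ/r = -9.072×10⁵ J/kg, so a = −μ/(2ε) = 2.703×10⁶ m.
The apsides satisfy r_p + r_a = 2a, so the apolune radius is 2a − r_p = 3.561×10⁶ m = 3561.4 km.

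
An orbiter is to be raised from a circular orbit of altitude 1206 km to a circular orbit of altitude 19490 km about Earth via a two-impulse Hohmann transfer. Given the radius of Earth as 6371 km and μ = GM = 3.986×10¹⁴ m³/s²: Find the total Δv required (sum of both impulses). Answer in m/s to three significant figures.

Δv_total ≈ 3050 m/s

r₁ = 6371 + 1206 = 7577.0 km = 7.5770×10⁶ m.
r₂ = 6371 + 19490 = 25861 km = 2.5861×10⁷ m.
Transfer ellipse a_t = (r₁ + r₂)/2 = 1.672×10⁷ m.
At r₁: circular v_c1 = √(μ/r₁) = 7253 m/s; transfer-perigee v_p = √[μ(2/r₁ − 1/a_t)] = 9021 m/s.
Δv₁ = v_p − v_c1 = 1768 m/s.
At r₂: circular v_c2 = √(μ/r₂) = 3926 m/s; transfer-apogee v_a = √[μ(2/r₂ − 1/a_t)] = 2643 m/s.
Δv₂ = v_c2 − v_a = 1283 m/s.
Total Δv = Δv₁ + Δv₂ = 3051 m/s.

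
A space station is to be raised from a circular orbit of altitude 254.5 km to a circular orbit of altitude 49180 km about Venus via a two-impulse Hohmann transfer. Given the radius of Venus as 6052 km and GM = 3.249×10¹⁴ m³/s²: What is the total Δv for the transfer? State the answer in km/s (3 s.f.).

Δv_total ≈ 3.77 km/s

r₁ = 6052 + 254.5 = 6306.5 km = 6.3065×10⁶ m.
r₂ = 6052 + 49180 = 55232 km = 5.5232×10⁷ m.
Transfer ellipse a_t = (r₁ + r₂)/2 = 3.077×10⁷ m.
At r₁: circular v_c1 = √(μ/r₁) = 7178 m/s; transfer-periapsis v_p = √[μ(2/r₁ − 1/a_t)] = 9617 m/s.
Δv₁ = v_p − v_c1 = 2439 m/s.
At r₂: circular v_c2 = √(μ/r₂) = 2425 m/s; transfer-apoapsis v_a = √[μ(2/r₂ − 1/a_t)] = 1098 m/s.
Δv₂ = v_c2 − v_a = 1327 m/s.
Total Δv = Δv₁ + Δv₂ = 3766 m/s = 3.766 km/s.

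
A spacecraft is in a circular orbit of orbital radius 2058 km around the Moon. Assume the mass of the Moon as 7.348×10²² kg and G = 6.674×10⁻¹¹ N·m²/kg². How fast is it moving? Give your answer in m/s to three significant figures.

μ = GM = 6.674×10⁻¹¹ × 7.348×10²² = 4.904×10¹² m³/s².
r = 2058 km = 2.058×10⁶ m.
For a circular orbit v = √(μ/r) = √(4.904×10¹² / 2.058×10⁶) = √(2.383×10⁶) = 1544 m/s.

v ≈ 1540 m/s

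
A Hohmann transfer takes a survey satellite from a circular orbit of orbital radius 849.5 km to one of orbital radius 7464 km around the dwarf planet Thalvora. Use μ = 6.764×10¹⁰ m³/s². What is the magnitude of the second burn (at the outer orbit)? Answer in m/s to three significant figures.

Δv ≈ 52.2 m/s

r₁ = 849.5 km = 8.495×10⁵ m.
r₂ = 7464 km = 7.464×10⁶ m.
Transfer ellipse a_t = (r₁ + r₂)/2 = 4.157×10⁶ m.
At r₁: circular v_c1 = √(μ/r₁) = 282.2 m/s; transfer-periapsis v_p = √[μ(2/r₁ − 1/a_t)] = 378.1 m/s.
At r₂: circular v_c2 = √(μ/r₂) = 95.20 m/s; transfer-apoapsis v_a = √[μ(2/r₂ − 1/a_t)] = 43.03 m/s.
Δv₂ = v_c2 − v_a = 52.16 m/s.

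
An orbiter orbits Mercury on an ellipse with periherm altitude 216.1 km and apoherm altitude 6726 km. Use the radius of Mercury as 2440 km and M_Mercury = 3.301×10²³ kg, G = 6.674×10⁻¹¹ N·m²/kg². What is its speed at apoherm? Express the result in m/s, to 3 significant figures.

μ = GM = 6.674×10⁻¹¹ × 3.301×10²³ = 2.203×10¹³ m³/s².
r_p = 2440 + 216.1 = 2656.1 km = 2.6561×10⁶ m.
r_a = 2440 + 6726 = 9166.0 km = 9.1660×10⁶ m.
Semi-major axis a = (r_p + r_a)/2 = 5911.1 km = 5.911×10⁶ m.
Vis-viva: v² = μ(2/r − 1/a) = 2.203×10¹³ × (2.182×10⁻⁷ − 1.692×10⁻⁷) = 1.080×10⁶ m²/s².
v = 1039 m/s.

v ≈ 1040 m/s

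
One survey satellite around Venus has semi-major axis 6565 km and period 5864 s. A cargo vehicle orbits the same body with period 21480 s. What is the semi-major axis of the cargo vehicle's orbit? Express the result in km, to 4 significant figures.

Kepler's third law: a³ ∝ T², so a₂ = a₁ (T₂/T₁)^(2/3).
T₂/T₁ = 3.663, (T₂/T₁)^(2/3) = 2.376.
a₂ = 6565 × 2.376 = 15600 km.

a₂ ≈ 15600 km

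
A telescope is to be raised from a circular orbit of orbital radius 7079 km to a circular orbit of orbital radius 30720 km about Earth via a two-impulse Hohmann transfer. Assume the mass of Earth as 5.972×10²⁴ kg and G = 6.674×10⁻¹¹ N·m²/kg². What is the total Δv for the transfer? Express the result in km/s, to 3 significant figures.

μ = GM = 6.674×10⁻¹¹ × 5.972×10²⁴ = 3.986×10¹⁴ m³/s².
r₁ = 7079 km = 7.079×10⁶ m.
r₂ = 30720 km = 3.072×10⁷ m.
Transfer ellipse a_t = (r₁ + r₂)/2 = 1.890×10⁷ m.
At r₁: circular v_c1 = √(μ/r₁) = 7504 m/s; transfer-perigee v_p = √[μ(2/r₁ − 1/a_t)] = 9566 m/s.
Δv₁ = v_p − v_c1 = 2063 m/s.
At r₂: circular v_c2 = √(μ/r₂) = 3602 m/s; transfer-apogee v_a = √[μ(2/r₂ − 1/a_t)] = 2204 m/s.
Δv₂ = v_c2 − v_a = 1398 m/s.
Total Δv = Δv₁ + Δv₂ = 3460 m/s = 3.460 km/s.

Δv_total ≈ 3.46 km/s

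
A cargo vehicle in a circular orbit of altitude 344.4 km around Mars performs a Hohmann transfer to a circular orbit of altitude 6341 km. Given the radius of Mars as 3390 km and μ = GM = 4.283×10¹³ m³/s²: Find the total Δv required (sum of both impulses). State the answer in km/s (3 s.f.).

Δv_total ≈ 1.22 km/s

r₁ = 3390 + 344.4 = 3734.4 km = 3.7344×10⁶ m.
r₂ = 3390 + 6341 = 9731.0 km = 9.7310×10⁶ m.
Transfer ellipse a_t = (r₁ + r₂)/2 = 6.733×10⁶ m.
At r₁: circular v_c1 = √(μ/r₁) = 3387 m/s; transfer-periapsis v_p = √[μ(2/r₁ − 1/a_t)] = 4071 m/s.
Δv₁ = v_p − v_c1 = 684.8 m/s.
At r₂: circular v_c2 = √(μ/r₂) = 2098 m/s; transfer-apoapsis v_a = √[μ(2/r₂ − 1/a_t)] = 1562 m/s.
Δv₂ = v_c2 − v_a = 535.5 m/s.
Total Δv = Δv₁ + Δv₂ = 1220 m/s = 1.220 km/s.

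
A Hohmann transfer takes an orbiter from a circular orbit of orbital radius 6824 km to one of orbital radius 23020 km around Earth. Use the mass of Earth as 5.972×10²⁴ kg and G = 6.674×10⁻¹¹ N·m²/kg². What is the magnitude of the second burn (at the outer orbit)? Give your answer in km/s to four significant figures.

μ = GM = 6.674×10⁻¹¹ × 5.972×10²⁴ = 3.986×10¹⁴ m³/s².
r₁ = 6824 km = 6.824×10⁶ m.
r₂ = 23020 km = 2.302×10⁷ m.
Transfer ellipse a_t = (r₁ + r₂)/2 = 1.492×10⁷ m.
At r₁: circular v_c1 = √(μ/r₁) = 7642 m/s; transfer-perigee v_p = √[μ(2/r₁ − 1/a_t)] = 9492 m/s.
At r₂: circular v_c2 = √(μ/r₂) = 4161 m/s; transfer-apogee v_a = √[μ(2/r₂ − 1/a_t)] = 2814 m/s.
Δv₂ = v_c2 − v_a = 1347 m/s.
= 1.347 km/s.

Δv ≈ 1.347 km/s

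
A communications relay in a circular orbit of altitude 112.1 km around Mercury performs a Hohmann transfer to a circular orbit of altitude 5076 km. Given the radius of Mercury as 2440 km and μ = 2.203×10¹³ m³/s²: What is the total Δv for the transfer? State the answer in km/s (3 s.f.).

Δv_total ≈ 1.14 km/s

r₁ = 2440 + 112.1 = 2552.1 km = 2.5521×10⁶ m.
r₂ = 2440 + 5076 = 7516.0 km = 7.5160×10⁶ m.
Transfer ellipse a_t = (r₁ + r₂)/2 = 5.034×10⁶ m.
At r₁: circular v_c1 = √(μ/r₁) = 2938 m/s; transfer-periherm v_p = √[μ(2/r₁ − 1/a_t)] = 3590 m/s.
Δv₁ = v_p − v_c1 = 651.9 m/s.
At r₂: circular v_c2 = √(μ/r₂) = 1712 m/s; transfer-apoherm v_a = √[μ(2/r₂ − 1/a_t)] = 1219 m/s.
Δv₂ = v_c2 − v_a = 493.0 m/s.
Total Δv = Δv₁ + Δv₂ = 1145 m/s = 1.145 km/s.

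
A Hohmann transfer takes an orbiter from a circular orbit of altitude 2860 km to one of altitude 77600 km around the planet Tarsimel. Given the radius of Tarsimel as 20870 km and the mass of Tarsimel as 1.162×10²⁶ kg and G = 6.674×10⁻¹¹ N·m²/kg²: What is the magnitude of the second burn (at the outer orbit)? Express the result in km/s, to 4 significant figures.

Δv ≈ 3.344 km/s

μ = GM = 6.674×10⁻¹¹ × 1.162×10²⁶ = 7.755×10¹⁵ m³/s².
r₁ = 20870 + 2860 = 23730 km = 2.3730×10⁷ m.
r₂ = 20870 + 77600 = 98470 km = 9.8470×10⁷ m.
Transfer ellipse a_t = (r₁ + r₂)/2 = 6.110×10⁷ m.
At r₁: circular v_c1 = √(μ/r₁) = 18080 m/s; transfer-periapsis v_p = √[μ(2/r₁ − 1/a_t)] = 22950 m/s.
At r₂: circular v_c2 = √(μ/r₂) = 8875 m/s; transfer-apoapsis v_a = √[μ(2/r₂ − 1/a_t)] = 5531 m/s.
Δv₂ = v_c2 − v_a = 3344 m/s.
= 3.344 km/s.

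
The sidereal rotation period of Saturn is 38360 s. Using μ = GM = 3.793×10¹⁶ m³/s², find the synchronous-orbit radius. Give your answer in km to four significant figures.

A synchronous orbit has period T, so by Kepler's third law a = (μT²/4π²)^(1/3).
μT²/4π² = 3.793×10¹⁶ × (3.836×10⁴)² / 39.48 = 1.414×10²⁴ m³.
a = 1.122×10⁸ m = 1.1223×10⁵ km.

r_sync ≈ 1.122×10⁵ km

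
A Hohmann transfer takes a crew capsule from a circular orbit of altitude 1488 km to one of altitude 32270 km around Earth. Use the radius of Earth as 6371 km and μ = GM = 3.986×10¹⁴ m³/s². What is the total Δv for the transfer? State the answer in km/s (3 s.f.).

Δv_total ≈ 3.40 km/s

r₁ = 6371 + 1488 = 7859.0 km = 7.8590×10⁶ m.
r₂ = 6371 + 32270 = 38641 km = 3.8641×10⁷ m.
Transfer ellipse a_t = (r₁ + r₂)/2 = 2.325×10⁷ m.
At r₁: circular v_c1 = √(μ/r₁) = 7122 m/s; transfer-perigee v_p = √[μ(2/r₁ − 1/a_t)] = 9181 m/s.
Δv₁ = v_p − v_c1 = 2059 m/s.
At r₂: circular v_c2 = √(μ/r₂) = 3212 m/s; transfer-apogee v_a = √[μ(2/r₂ − 1/a_t)] = 1867 m/s.
Δv₂ = v_c2 − v_a = 1344 m/s.
Total Δv = Δv₁ + Δv₂ = 3404 m/s = 3.404 km/s.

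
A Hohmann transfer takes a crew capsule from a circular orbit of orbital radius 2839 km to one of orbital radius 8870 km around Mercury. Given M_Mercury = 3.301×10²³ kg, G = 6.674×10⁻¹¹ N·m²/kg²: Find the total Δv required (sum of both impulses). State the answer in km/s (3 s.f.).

μ = GM = 6.674×10⁻¹¹ × 3.301×10²³ = 2.203×10¹³ m³/s².
r₁ = 2839 km = 2.839×10⁶ m.
r₂ = 8870 km = 8.870×10⁶ m.
Transfer ellipse a_t = (r₁ + r₂)/2 = 5.854×10⁶ m.
At r₁: circular v_c1 = √(μ/r₁) = 2786 m/s; transfer-periherm v_p = √[μ(2/r₁ − 1/a_t)] = 3429 m/s.
Δv₁ = v_p − v_c1 = 643.2 m/s.
At r₂: circular v_c2 = √(μ/r₂) = 1576 m/s; transfer-apoherm v_a = √[μ(2/r₂ − 1/a_t)] = 1097 m/s.
Δv₂ = v_c2 − v_a = 478.5 m/s.
Total Δv = Δv₁ + Δv₂ = 1122 m/s = 1.122 km/s.

Δv_total ≈ 1.12 km/s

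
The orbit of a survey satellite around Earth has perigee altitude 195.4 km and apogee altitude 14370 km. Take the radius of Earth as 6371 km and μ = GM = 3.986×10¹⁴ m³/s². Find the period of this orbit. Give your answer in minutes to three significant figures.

T ≈ 265 minutes

r_p = 6371 + 195.4 = 6566.4 km = 6.5664×10⁶ m.
r_a = 6371 + 14370 = 20741 km = 2.0741×10⁷ m.
Semi-major axis a = (r_p + r_a)/2 = (6566.4 + 20741)/2 = 13654 km = 1.365×10⁷ m.
By Kepler's third law T = 2π√(a³/μ) = 2π × 2.527×10³ = 1.588×10⁴ s.
= 264.6 minutes.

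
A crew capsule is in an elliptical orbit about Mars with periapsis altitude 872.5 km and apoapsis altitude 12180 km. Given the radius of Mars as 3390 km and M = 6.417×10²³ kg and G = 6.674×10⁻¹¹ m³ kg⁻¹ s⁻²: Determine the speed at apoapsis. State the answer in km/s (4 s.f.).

μ = GM = 6.674×10⁻¹¹ × 6.417×10²³ = 4.283×10¹³ m³/s².
r_p = 3390 + 872.5 = 4262.5 km = 4.2625×10⁶ m.
r_a = 3390 + 12180 = 15570 km = 1.5570×10⁷ m.
Semi-major axis a = (r_p + r_a)/2 = 9916.2 km = 9.916×10⁶ m.
Vis-viva: v² = μ(2/r − 1/a) = 4.283×10¹³ × (1.285×10⁻⁷ − 1.008×10⁻⁷) = 1.182×10⁶ m²/s².
v = 1087 m/s = 1.087 km/s.

v ≈ 1.087 km/s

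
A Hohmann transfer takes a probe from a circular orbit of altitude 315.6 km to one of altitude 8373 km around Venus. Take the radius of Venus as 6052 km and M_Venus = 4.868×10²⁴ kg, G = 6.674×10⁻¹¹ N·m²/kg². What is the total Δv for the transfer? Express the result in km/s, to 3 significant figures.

Δv_total ≈ 2.30 km/s

μ = GM = 6.674×10⁻¹¹ × 4.868×10²⁴ = 3.249×10¹⁴ m³/s².
r₁ = 6052 + 315.6 = 6367.6 km = 6.3676×10⁶ m.
r₂ = 6052 + 8373 = 14425 km = 1.4425×10⁷ m.
Transfer ellipse a_t = (r₁ + r₂)/2 = 1.040×10⁷ m.
At r₁: circular v_c1 = √(μ/r₁) = 7143 m/s; transfer-periapsis v_p = √[μ(2/r₁ − 1/a_t)] = 8414 m/s.
Δv₁ = v_p − v_c1 = 1271 m/s.
At r₂: circular v_c2 = √(μ/r₂) = 4746 m/s; transfer-apoapsis v_a = √[μ(2/r₂ − 1/a_t)] = 3714 m/s.
Δv₂ = v_c2 − v_a = 1032 m/s.
Total Δv = Δv₁ + Δv₂ = 2303 m/s = 2.303 km/s.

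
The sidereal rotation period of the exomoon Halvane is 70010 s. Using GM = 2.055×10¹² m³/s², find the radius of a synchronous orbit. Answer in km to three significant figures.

A synchronous orbit has period T, so by Kepler's third law a = (μT²/4π²)^(1/3).
μT²/4π² = 2.055×10¹² × (7.001×10⁴)² / 39.48 = 2.551×10²⁰ m³.
a = 6.342×10⁶ m = 6342.5 km.

r_sync ≈ 6340 km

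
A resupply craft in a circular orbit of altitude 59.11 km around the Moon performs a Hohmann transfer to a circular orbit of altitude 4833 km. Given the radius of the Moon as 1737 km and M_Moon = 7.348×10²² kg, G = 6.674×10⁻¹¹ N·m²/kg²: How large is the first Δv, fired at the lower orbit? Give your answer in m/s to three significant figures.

Δv ≈ 418 m/s

μ = GM = 6.674×10⁻¹¹ × 7.348×10²² = 4.904×10¹² m³/s².
r₁ = 1737 + 59.11 = 1796.1 km = 1.7961×10⁶ m.
r₂ = 1737 + 4833 = 6570.0 km = 6.5700×10⁶ m.
Transfer ellipse a_t = (r₁ + r₂)/2 = 4.183×10⁶ m.
At r₁: circular v_c1 = √(μ/r₁) = 1652 m/s; transfer-perilune v_p = √[μ(2/r₁ − 1/a_t)] = 2071 m/s.
Δv₁ = v_p − v_c1 = 418.5 m/s.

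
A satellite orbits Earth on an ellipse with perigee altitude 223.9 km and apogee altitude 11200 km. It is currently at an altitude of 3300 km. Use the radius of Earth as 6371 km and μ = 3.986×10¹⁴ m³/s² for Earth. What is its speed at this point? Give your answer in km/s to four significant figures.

v ≈ 7.032 km/s

r_p = 6371 + 223.9 = 6594.9 km = 6.5949×10⁶ m.
r_a = 6371 + 11200 = 17571 km = 1.7571×10⁷ m.
r = 6371 + 3300 = 9671.0 km = 9.671×10⁶ m.
Semi-major axis a = (r_p + r_a)/2 = 12083 km = 1.208×10⁷ m.
Vis-viva: v² = μ(2/r − 1/a) = 3.986×10¹⁴ × (2.068×10⁻⁷ − 8.276×10⁻⁸) = 4.944×10⁷ m²/s².
v = 7032 m/s = 7.032 km/s.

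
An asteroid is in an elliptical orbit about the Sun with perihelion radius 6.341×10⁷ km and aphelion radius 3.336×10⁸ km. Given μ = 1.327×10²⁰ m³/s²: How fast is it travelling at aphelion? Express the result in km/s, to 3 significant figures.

Semi-major axis a = (r_p + r_a)/2 = 1.9850×10⁸ km = 1.985×10¹¹ m.
Vis-viva: v² = μ(2/r − 1/a) = 1.327×10²⁰ × (5.995×10⁻¹² − 5.038×10⁻¹²) = 1.271×10⁸ m²/s².
v = 11270 m/s = 11.27 km/s.

v ≈ 11.3 km/s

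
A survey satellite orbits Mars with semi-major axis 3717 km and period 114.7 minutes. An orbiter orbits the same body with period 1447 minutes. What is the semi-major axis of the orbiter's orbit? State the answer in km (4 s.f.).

a₂ ≈ 20140 km

Kepler's third law: a³ ∝ T², so a₂ = a₁ (T₂/T₁)^(2/3).
T₂/T₁ = 12.62, (T₂/T₁)^(2/3) = 5.419.
a₂ = 3717 × 5.419 = 20140 km.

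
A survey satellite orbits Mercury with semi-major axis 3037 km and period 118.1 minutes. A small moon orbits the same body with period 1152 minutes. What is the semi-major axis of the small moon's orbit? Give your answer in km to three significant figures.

Kepler's third law: a³ ∝ T², so a₂ = a₁ (T₂/T₁)^(2/3).
T₂/T₁ = 9.754, (T₂/T₁)^(2/3) = 4.565.
a₂ = 3037 × 4.565 = 13860 km.

a₂ ≈ 13900 km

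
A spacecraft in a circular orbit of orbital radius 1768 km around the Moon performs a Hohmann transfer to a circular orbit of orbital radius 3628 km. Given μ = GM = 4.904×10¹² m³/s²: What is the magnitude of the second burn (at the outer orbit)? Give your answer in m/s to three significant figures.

r₁ = 1768 km = 1.768×10⁶ m.
r₂ = 3628 km = 3.628×10⁶ m.
Transfer ellipse a_t = (r₁ + r₂)/2 = 2.698×10⁶ m.
At r₁: circular v_c1 = √(μ/r₁) = 1665 m/s; transfer-perilune v_p = √[μ(2/r₁ − 1/a_t)] = 1931 m/s.
At r₂: circular v_c2 = √(μ/r₂) = 1163 m/s; transfer-apolune v_a = √[μ(2/r₂ − 1/a_t)] = 941.2 m/s.
Δv₂ = v_c2 − v_a = 221.5 m/s.

Δv ≈ 221 m/s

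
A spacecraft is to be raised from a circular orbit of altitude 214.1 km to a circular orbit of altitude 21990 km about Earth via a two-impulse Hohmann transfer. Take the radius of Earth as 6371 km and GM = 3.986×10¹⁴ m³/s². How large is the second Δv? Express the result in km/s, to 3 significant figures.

r₁ = 6371 + 214.1 = 6585.1 km = 6.5851×10⁶ m.
r₂ = 6371 + 21990 = 28361 km = 2.8361×10⁷ m.
Transfer ellipse a_t = (r₁ + r₂)/2 = 1.747×10⁷ m.
At r₁: circular v_c1 = √(μ/r₁) = 7780 m/s; transfer-perigee v_p = √[μ(2/r₁ − 1/a_t)] = 9912 m/s.
At r₂: circular v_c2 = √(μ/r₂) = 3749 m/s; transfer-apogee v_a = √[μ(2/r₂ − 1/a_t)] = 2301 m/s.
Δv₂ = v_c2 − v_a = 1447 m/s.
= 1.447 km/s.

Δv ≈ 1.45 km/s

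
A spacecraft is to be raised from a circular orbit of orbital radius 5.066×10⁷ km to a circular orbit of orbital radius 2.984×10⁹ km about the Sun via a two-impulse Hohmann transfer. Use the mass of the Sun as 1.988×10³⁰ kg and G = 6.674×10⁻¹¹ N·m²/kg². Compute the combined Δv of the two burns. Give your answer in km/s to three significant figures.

μ = GM = 6.674×10⁻¹¹ × 1.988×10³⁰ = 1.327×10²⁰ m³/s².
r₁ = 5.066×10⁷ km = 5.066×10¹⁰ m.
r₂ = 2.984×10⁹ km = 2.984×10¹² m.
Transfer ellipse a_t = (r₁ + r₂)/2 = 1.517×10¹² m.
At r₁: circular v_c1 = √(μ/r₁) = 51180 m/s; transfer-perihelion v_p = √[μ(2/r₁ − 1/a_t)] = 71770 m/s.
Δv₁ = v_p − v_c1 = 20590 m/s.
At r₂: circular v_c2 = √(μ/r₂) = 6668 m/s; transfer-aphelion v_a = √[μ(2/r₂ − 1/a_t)] = 1218 m/s.
Δv₂ = v_c2 − v_a = 5450 m/s.
Total Δv = Δv₁ + Δv₂ = 26040 m/s = 26.04 km/s.

Δv_total ≈ 26.0 km/s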